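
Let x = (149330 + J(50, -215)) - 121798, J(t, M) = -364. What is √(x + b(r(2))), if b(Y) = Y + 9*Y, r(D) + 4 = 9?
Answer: √27218 ≈ 164.98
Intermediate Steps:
r(D) = 5 (r(D) = -4 + 9 = 5)
x = 27168 (x = (149330 - 364) - 121798 = 148966 - 121798 = 27168)
b(Y) = 10*Y
√(x + b(r(2))) = √(27168 + 10*5) = √(27168 + 50) = √27218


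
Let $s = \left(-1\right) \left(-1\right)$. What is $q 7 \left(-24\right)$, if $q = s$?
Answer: $-168$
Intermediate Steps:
$s = 1$
$q = 1$
$q 7 \left(-24\right) = 1 \cdot 7 \left(-24\right) = 7 \left(-24\right) = -168$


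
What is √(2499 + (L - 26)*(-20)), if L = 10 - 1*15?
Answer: √3119 ≈ 55.848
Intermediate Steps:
L = -5 (L = 10 - 15 = -5)
√(2499 + (L - 26)*(-20)) = √(2499 + (-5 - 26)*(-20)) = √(2499 - 31*(-20)) = √(2499 + 620) = √3119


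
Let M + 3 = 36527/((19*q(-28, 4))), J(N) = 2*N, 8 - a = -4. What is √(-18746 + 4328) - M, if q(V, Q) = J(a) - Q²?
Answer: -36071/152 + 9*I*√178 ≈ -237.31 + 120.07*I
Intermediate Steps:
a = 12 (a = 8 - 1*(-4) = 8 + 4 = 12)
q(V, Q) = 24 - Q² (q(V, Q) = 2*12 - Q² = 24 - Q²)
M = 36071/152 (M = -3 + 36527/((19*(24 - 1*4²))) = -3 + 36527/((19*(24 - 1*16))) = -3 + 36527/((19*(24 - 16))) = -3 + 36527/((19*8)) = -3 + 36527/152 = 36071/152 ≈ 237.31)
√(-18746 + 4328) - M = √(-18746 + 4328) - 1*36071/152 = √(-14418) - 36071/152 = 9*I*√178 - 36071/152 = -36071/152 + 9*I*√178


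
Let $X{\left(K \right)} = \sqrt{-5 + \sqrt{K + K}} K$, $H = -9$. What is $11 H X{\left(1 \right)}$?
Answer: $- 99 i \sqrt{5 - \sqrt{2}} \approx - 187.47 i$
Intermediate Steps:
$X{\left(K \right)} = K \sqrt{-5 + \sqrt{2} \sqrt{K}}$ ($X{\left(K \right)} = \sqrt{-5 + \sqrt{2 K}} K = \sqrt{-5 + \sqrt{2} \sqrt{K}} K = K \sqrt{-5 + \sqrt{2} \sqrt{K}}$)
$11 H X{\left(1 \right)} = 11 \left(-9\right) 1 \sqrt{-5 + \sqrt{2} \sqrt{1}} = - 99 \cdot 1 \sqrt{-5 + \sqrt{2} \cdot 1} = - 99 \cdot 1 \sqrt{-5 + \sqrt{2}} = - 99 \sqrt{-5 + \sqrt{2}}$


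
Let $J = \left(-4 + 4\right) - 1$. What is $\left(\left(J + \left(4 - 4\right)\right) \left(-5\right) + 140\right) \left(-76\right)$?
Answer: $-11020$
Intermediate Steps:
$J = -1$ ($J = 0 - 1 = -1$)
$\left(\left(J + \left(4 - 4\right)\right) \left(-5\right) + 140\right) \left(-76\right) = \left(\left(-1 + \left(4 - 4\right)\right) \left(-5\right) + 140\right) \left(-76\right) = \left(\left(-1 + 0\right) \left(-5\right) + 140\right) \left(-76\right) = \left(\left(-1\right) \left(-5\right) + 140\right) \left(-76\right) = \left(5 + 140\right) \left(-76\right) = 145 \left(-76\right) = -11020$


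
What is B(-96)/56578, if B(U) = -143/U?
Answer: 143/5431488 ≈ 2.6328e-5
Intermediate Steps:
B(-96)/56578 = -143/(-96)/56578 = -143*(-1/96)*(1/56578) = (143/96)*(1/56578) = 143/5431488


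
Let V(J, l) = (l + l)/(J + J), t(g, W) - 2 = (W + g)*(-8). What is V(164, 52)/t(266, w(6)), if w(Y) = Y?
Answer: -13/89134 ≈ -0.00014585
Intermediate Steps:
t(g, W) = 2 - 8*W - 8*g (t(g, W) = 2 + (W + g)*(-8) = 2 + (-8*W - 8*g) = 2 - 8*W - 8*g)
V(J, l) = l/J (V(J, l) = (2*l)/((2*J)) = (2*l)*(1/(2*J)) = l/J)
V(164, 52)/t(266, w(6)) = (52/164)/(2 - 8*6 - 8*266) = (52*(1/164))/(2 - 48 - 2128) = (13/41)/(-2174) = (13/41)*(-1/2174) = -13/89134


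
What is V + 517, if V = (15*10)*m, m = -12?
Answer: -1283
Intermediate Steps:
V = -1800 (V = (15*10)*(-12) = 150*(-12) = -1800)
V + 517 = -1800 + 517 = -1283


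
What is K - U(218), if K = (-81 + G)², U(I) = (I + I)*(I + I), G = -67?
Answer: -168192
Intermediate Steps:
U(I) = 4*I² (U(I) = (2*I)*(2*I) = 4*I²)
K = 21904 (K = (-81 - 67)² = (-148)² = 21904)
K - U(218) = 21904 - 4*218² = 21904 - 4*47524 = 21904 - 1*190096 = 21904 - 190096 = -168192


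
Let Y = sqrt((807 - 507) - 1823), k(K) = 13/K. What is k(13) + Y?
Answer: 1 + I*sqrt(1523) ≈ 1.0 + 39.026*I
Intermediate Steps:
Y = I*sqrt(1523) (Y = sqrt(300 - 1823) = sqrt(-1523) = I*sqrt(1523) ≈ 39.026*I)
k(13) + Y = 13/13 + I*sqrt(1523) = 13*(1/13) + I*sqrt(1523) = 1 + I*sqrt(1523)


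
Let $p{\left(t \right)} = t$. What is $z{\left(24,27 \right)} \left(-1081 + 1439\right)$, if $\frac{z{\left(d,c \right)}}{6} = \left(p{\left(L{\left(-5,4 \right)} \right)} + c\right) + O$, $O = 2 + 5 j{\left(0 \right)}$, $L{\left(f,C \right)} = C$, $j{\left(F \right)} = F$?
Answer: $70884$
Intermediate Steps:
$O = 2$ ($O = 2 + 5 \cdot 0 = 2 + 0 = 2$)
$z{\left(d,c \right)} = 36 + 6 c$ ($z{\left(d,c \right)} = 6 \left(\left(4 + c\right) + 2\right) = 6 \left(6 + c\right) = 36 + 6 c$)
$z{\left(24,27 \right)} \left(-1081 + 1439\right) = \left(36 + 6 \cdot 27\right) \left(-1081 + 1439\right) = \left(36 + 162\right) 358 = 198 \cdot 358 = 70884$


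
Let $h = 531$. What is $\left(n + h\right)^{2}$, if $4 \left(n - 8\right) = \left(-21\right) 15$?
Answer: $\frac{3389281}{16} \approx 2.1183 \cdot 10^{5}$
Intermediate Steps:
$n = - \frac{283}{4}$ ($n = 8 + \frac{\left(-21\right) 15}{4} = 8 + \frac{1}{4} \left(-315\right) = 8 - \frac{315}{4} = - \frac{283}{4} \approx -70.75$)
$\left(n + h\right)^{2} = \left(- \frac{283}{4} + 531\right)^{2} = \left(\frac{1841}{4}\right)^{2} = \frac{3389281}{16}$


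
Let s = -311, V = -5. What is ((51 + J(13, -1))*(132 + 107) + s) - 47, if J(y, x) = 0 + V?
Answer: 10636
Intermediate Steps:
J(y, x) = -5 (J(y, x) = 0 - 5 = -5)
((51 + J(13, -1))*(132 + 107) + s) - 47 = ((51 - 5)*(132 + 107) - 311) - 47 = (46*239 - 311) - 47 = (10994 - 311) - 47 = 10683 - 47 = 10636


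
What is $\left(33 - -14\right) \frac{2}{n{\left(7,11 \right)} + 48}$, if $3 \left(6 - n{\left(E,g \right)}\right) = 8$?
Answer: $\frac{141}{77} \approx 1.8312$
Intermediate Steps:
$n{\left(E,g \right)} = \frac{10}{3}$ ($n{\left(E,g \right)} = 6 - \frac{8}{3} = \frac{10}{3}$)
$\left(33 - -14\right) \frac{2}{n{\left(7,11 \right)} + 48} = \left(33 - -14\right) \frac{2}{\frac{10}{3} + 48} = \left(33 + 14\right) \frac{2}{\frac{154}{3}} = 47 \cdot 2 \cdot \frac{3}{154} = 47 \cdot \frac{3}{77} = \frac{141}{77}$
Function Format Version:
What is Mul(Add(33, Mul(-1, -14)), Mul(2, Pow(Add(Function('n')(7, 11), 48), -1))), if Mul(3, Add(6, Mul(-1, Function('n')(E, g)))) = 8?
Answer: Rational(141, 77) ≈ 1.8312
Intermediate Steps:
Function('n')(E, g) = Rational(10, 3) (Function('n')(E, g) = Add(6, Mul(Rational(-1, 3), 8)) = Add(6, Rational(-8, 3)) = Rational(10, 3))
Mul(Add(33, Mul(-1, -14)), Mul(2, Pow(Add(Function('n')(7, 11), 48), -1))) = Mul(Add(33, Mul(-1, -14)), Mul(2, Pow(Add(Rational(10, 3), 48), -1))) = Mul(Add(33, 14), Mul(2, Pow(Rational(154, 3), -1))) = Mul(47, Mul(2, Rational(3, 154))) = Mul(47, Rational(3, 77)) = Rational(141, 77)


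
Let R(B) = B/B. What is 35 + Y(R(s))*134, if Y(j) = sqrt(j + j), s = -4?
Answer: 35 + 134*sqrt(2) ≈ 224.50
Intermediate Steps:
R(B) = 1
Y(j) = sqrt(2)*sqrt(j) (Y(j) = sqrt(2*j) = sqrt(2)*sqrt(j))
35 + Y(R(s))*134 = 35 + (sqrt(2)*sqrt(1))*134 = 35 + (sqrt(2)*1)*134 = 35 + sqrt(2)*134 = 35 + 134*sqrt(2)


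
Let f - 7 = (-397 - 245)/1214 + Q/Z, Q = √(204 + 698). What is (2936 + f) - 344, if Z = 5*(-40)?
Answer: 1577272/607 - √902/200 ≈ 2598.3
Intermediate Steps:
Z = -200
Q = √902 ≈ 30.033
f = 3928/607 - √902/200 (f = 7 + ((-397 - 245)/1214 + √902/(-200)) = 7 + (-642*1/1214 + √902*(-1/200)) = 7 + (-321/607 - √902/200) = 3928/607 - √902/200 ≈ 6.3210)
(2936 + f) - 344 = (2936 + (3928/607 - √902/200)) - 344 = (1786080/607 - √902/200) - 344 = 1577272/607 - √902/200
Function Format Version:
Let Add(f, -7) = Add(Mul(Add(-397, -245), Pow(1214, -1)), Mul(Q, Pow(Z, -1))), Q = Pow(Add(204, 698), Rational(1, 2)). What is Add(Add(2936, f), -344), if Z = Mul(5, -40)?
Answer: Add(Rational(1577272, 607), Mul(Rational(-1, 200), Pow(902, Rational(1, 2)))) ≈ 2598.3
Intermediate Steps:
Z = -200
Q = Pow(902, Rational(1, 2)) ≈ 30.033
f = Add(Rational(3928, 607), Mul(Rational(-1, 200), Pow(902, Rational(1, 2)))) (f = Add(7, Add(Mul(Add(-397, -245), Pow(1214, -1)), Mul(Pow(902, Rational(1, 2)), Pow(-200, -1)))) = Add(7, Add(Mul(-642, Rational(1, 1214)), Mul(Pow(902, Rational(1, 2)), Rational(-1, 200)))) = Add(7, Add(Rational(-321, 607), Mul(Rational(-1, 200), Pow(902, Rational(1, 2))))) = Add(Rational(3928, 607), Mul(Rational(-1, 200), Pow(902, Rational(1, 2)))) ≈ 6.3210)
Add(Add(2936, f), -344) = Add(Add(2936, Add(Rational(3928, 607), Mul(Rational(-1, 200), Pow(902, Rational(1, 2))))), -344) = Add(Add(Rational(1786080, 607), Mul(Rational(-1, 200), Pow(902, Rational(1, 2)))), -344) = Add(Rational(1577272, 607), Mul(Rational(-1, 200), Pow(902, Rational(1, 2))))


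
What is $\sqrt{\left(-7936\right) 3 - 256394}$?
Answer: $13 i \sqrt{1658} \approx 529.34 i$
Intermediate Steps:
$\sqrt{\left(-7936\right) 3 - 256394} = \sqrt{-23808 - 256394} = \sqrt{-280202} = 13 i \sqrt{1658}$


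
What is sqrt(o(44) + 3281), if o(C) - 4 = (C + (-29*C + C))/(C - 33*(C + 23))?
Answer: 3*sqrt(14167649)/197 ≈ 57.320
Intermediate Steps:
o(C) = 4 - 27*C/(-759 - 32*C) (o(C) = 4 + (C + (-29*C + C))/(C - 33*(C + 23)) = 4 + (C - 28*C)/(C - 33*(23 + C)) = 4 + (-27*C)/(C + (-759 - 33*C)) = 4 + (-27*C)/(-759 - 32*C) = 4 - 27*C/(-759 - 32*C))
sqrt(o(44) + 3281) = sqrt((3036 + 155*44)/(759 + 32*44) + 3281) = sqrt((3036 + 6820)/(759 + 1408) + 3281) = sqrt(9856/2167 + 3281) = sqrt((1/2167)*9856 + 3281) = sqrt(896/197 + 3281) = sqrt(647253/197) = 3*sqrt(14167649)/197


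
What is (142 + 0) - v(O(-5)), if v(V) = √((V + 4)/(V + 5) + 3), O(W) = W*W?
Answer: 142 - √3570/30 ≈ 140.01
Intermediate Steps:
O(W) = W²
v(V) = √(3 + (4 + V)/(5 + V)) (v(V) = √((4 + V)/(5 + V) + 3) = √(3 + (4 + V)/(5 + V)))
(142 + 0) - v(O(-5)) = (142 + 0) - √((19 + 4*(-5)²)/(5 + (-5)²)) = 142 - √((19 + 4*25)/(5 + 25)) = 142 - √((19 + 100)/30) = 142 - √((1/30)*119) = 142 - √(119/30) = 142 - √3570/30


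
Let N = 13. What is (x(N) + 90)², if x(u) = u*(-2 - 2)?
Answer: 1444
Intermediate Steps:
x(u) = -4*u (x(u) = u*(-4) = -4*u)
(x(N) + 90)² = (-4*13 + 90)² = (-52 + 90)² = 38² = 1444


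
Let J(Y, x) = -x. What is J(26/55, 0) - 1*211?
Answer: -211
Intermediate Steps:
J(26/55, 0) - 1*211 = -1*0 - 1*211 = 0 - 211 = -211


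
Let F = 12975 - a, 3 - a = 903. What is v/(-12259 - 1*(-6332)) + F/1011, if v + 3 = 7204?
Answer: 24985638/1997399 ≈ 12.509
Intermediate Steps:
a = -900 (a = 3 - 1*903 = 3 - 903 = -900)
v = 7201 (v = -3 + 7204 = 7201)
F = 13875 (F = 12975 - 1*(-900) = 12975 + 900 = 13875)
v/(-12259 - 1*(-6332)) + F/1011 = 7201/(-12259 - 1*(-6332)) + 13875/1011 = 7201/(-12259 + 6332) + 13875*(1/1011) = 7201/(-5927) + 4625/337 = 7201*(-1/5927) + 4625/337 = -7201/5927 + 4625/337 = 24985638/1997399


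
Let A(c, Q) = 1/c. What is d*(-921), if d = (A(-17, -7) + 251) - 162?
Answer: -1392552/17 ≈ -81915.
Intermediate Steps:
d = 1512/17 (d = (1/(-17) + 251) - 162 = (-1/17 + 251) - 162 = 4266/17 - 162 = 1512/17 ≈ 88.941)
d*(-921) = (1512/17)*(-921) = -1392552/17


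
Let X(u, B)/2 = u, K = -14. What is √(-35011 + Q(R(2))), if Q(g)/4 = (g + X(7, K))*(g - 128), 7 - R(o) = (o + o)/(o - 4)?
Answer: I*√45959 ≈ 214.38*I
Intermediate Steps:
X(u, B) = 2*u
R(o) = 7 - 2*o/(-4 + o) (R(o) = 7 - (o + o)/(o - 4) = 7 - 2*o/(-4 + o))
Q(g) = 4*(-128 + g)*(14 + g) (Q(g) = 4*((g + 2*7)*(g - 128)) = 4*((g + 14)*(-128 + g)) = 4*((14 + g)*(-128 + g)) = 4*((-128 + g)*(14 + g)) = 4*(-128 + g)*(14 + g))
√(-35011 + Q(R(2))) = √(-35011 + (-7168 - 456*(-28 + 5*2)/(-4 + 2) + 4*((-28 + 5*2)/(-4 + 2))²)) = √(-35011 + (-7168 - 456*(-28 + 10)/(-2) + 4*((-28 + 10)/(-2))²)) = √(-35011 + (-7168 - (-228)*(-18) + 4*(-½*(-18))²)) = √(-35011 + (-7168 - 456*9 + 4*9²)) = √(-35011 + (-7168 - 4104 + 4*81)) = √(-35011 + (-7168 - 4104 + 324)) = √(-35011 - 10948) = √(-45959) = I*√45959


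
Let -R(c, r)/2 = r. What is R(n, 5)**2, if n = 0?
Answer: 100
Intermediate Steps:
R(c, r) = -2*r
R(n, 5)**2 = (-2*5)**2 = (-10)**2 = 100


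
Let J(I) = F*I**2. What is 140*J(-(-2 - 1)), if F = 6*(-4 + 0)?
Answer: -30240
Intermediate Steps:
F = -24 (F = 6*(-4) = -24)
J(I) = -24*I**2
140*J(-(-2 - 1)) = 140*(-24*(-2 - 1)**2) = 140*(-24*(-1*(-3))**2) = 140*(-24*3**2) = 140*(-24*9) = 140*(-216) = -30240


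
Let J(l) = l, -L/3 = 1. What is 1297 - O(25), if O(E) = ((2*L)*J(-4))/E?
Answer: 32401/25 ≈ 1296.0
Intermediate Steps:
L = -3 (L = -3*1 = -3)
O(E) = 24/E (O(E) = ((2*(-3))*(-4))/E = (-6*(-4))/E = 24/E)
1297 - O(25) = 1297 - 24/25 = 32401/25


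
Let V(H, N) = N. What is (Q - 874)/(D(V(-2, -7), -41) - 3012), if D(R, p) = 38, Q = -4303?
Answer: 5177/2974 ≈ 1.7408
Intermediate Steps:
(Q - 874)/(D(V(-2, -7), -41) - 3012) = (-4303 - 874)/(38 - 3012) = -5177/(-2974) = -5177*(-1/2974) = 5177/2974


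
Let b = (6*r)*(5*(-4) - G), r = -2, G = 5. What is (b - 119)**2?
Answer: 32761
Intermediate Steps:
b = 300 (b = (6*(-2))*(5*(-4) - 1*5) = -12*(-20 - 5) = -12*(-25) = 300)
(b - 119)**2 = (300 - 119)**2 = 181**2 = 32761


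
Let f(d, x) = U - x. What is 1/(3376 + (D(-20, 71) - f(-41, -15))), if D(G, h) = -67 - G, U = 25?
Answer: 1/3289 ≈ 0.00030404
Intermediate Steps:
f(d, x) = 25 - x
1/(3376 + (D(-20, 71) - f(-41, -15))) = 1/(3376 + ((-67 - 1*(-20)) - (25 - 1*(-15)))) = 1/(3376 + ((-67 + 20) - (25 + 15))) = 1/(3376 + (-47 - 1*40)) = 1/(3376 + (-47 - 40)) = 1/(3376 - 87) = 1/3289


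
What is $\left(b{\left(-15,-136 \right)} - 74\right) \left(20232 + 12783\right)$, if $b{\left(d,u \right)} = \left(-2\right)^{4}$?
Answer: $-1914870$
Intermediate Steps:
$b{\left(d,u \right)} = 16$
$\left(b{\left(-15,-136 \right)} - 74\right) \left(20232 + 12783\right) = \left(16 - 74\right) \left(20232 + 12783\right) = \left(-58\right) 33015 = -1914870$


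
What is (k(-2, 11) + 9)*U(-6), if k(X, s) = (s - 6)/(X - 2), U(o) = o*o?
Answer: 279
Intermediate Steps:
U(o) = o**2
k(X, s) = (-6 + s)/(-2 + X)
(k(-2, 11) + 9)*U(-6) = ((-6 + 11)/(-2 - 2) + 9)*(-6)**2 = (5/(-4) + 9)*36 = (-1/4*5 + 9)*36 = (-5/4 + 9)*36 = (31/4)*36 = 279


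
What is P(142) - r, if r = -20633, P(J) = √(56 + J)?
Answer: 20633 + 3*√22 ≈ 20647.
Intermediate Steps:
P(142) - r = √(56 + 142) - 1*(-20633) = √198 + 20633 = 3*√22 + 20633 = 20633 + 3*√22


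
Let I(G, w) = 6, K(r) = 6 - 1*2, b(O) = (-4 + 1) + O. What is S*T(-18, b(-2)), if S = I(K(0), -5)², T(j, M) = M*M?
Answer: 900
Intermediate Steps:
b(O) = -3 + O
T(j, M) = M²
K(r) = 4 (K(r) = 6 - 2 = 4)
S = 36 (S = 6² = 36)
S*T(-18, b(-2)) = 36*(-3 - 2)² = 36*(-5)² = 36*25 = 900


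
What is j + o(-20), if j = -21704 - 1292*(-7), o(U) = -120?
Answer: -12780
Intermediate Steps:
j = -12660 (j = -21704 - 1*(-9044) = -21704 + 9044 = -12660)
j + o(-20) = -12660 - 120 = -12780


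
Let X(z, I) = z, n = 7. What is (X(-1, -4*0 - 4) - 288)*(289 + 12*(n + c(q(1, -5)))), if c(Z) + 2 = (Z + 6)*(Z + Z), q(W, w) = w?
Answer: -66181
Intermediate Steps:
c(Z) = -2 + 2*Z*(6 + Z) (c(Z) = -2 + (Z + 6)*(Z + Z) = -2 + (6 + Z)*(2*Z) = -2 + 2*Z*(6 + Z))
(X(-1, -4*0 - 4) - 288)*(289 + 12*(n + c(q(1, -5)))) = (-1 - 288)*(289 + 12*(7 + (-2 + 2*(-5)**2 + 12*(-5)))) = -289*(289 + 12*(7 + (-2 + 2*25 - 60))) = -289*(289 + 12*(7 + (-2 + 50 - 60))) = -289*(289 + 12*(7 - 12)) = -289*(289 + 12*(-5)) = -289*(289 - 60) = -289*229 = -66181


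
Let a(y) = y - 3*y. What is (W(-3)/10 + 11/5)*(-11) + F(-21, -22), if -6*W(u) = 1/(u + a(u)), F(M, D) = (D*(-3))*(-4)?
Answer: -10373/36 ≈ -288.14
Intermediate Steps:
a(y) = -2*y (a(y) = y - 3*y = -2*y)
F(M, D) = 12*D (F(M, D) = -3*D*(-4) = 12*D)
W(u) = 1/(6*u) (W(u) = -1/(6*(u - 2*u)) = -(-1/u)/6 = -(-1)/(6*u) = 1/(6*u))
(W(-3)/10 + 11/5)*(-11) + F(-21, -22) = (((⅙)/(-3))/10 + 11/5)*(-11) + 12*(-22) = (((⅙)*(-⅓))*(⅒) + 11*(⅕))*(-11) - 264 = (-1/18*⅒ + 11/5)*(-11) - 264 = (-1/180 + 11/5)*(-11) - 264 = (79/36)*(-11) - 264 = -869/36 - 264 = -10373/36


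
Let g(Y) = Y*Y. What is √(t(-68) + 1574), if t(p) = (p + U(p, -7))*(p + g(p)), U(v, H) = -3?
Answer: I*√321902 ≈ 567.36*I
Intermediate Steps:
g(Y) = Y²
t(p) = (-3 + p)*(p + p²) (t(p) = (p - 3)*(p + p²) = (-3 + p)*(p + p²))
√(t(-68) + 1574) = √(-68*(-3 + (-68)² - 2*(-68)) + 1574) = √(-68*(-3 + 4624 + 136) + 1574) = √(-68*4757 + 1574) = √(-323476 + 1574) = √(-321902) = I*√321902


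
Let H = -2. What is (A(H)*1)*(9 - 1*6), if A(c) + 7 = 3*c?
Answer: -39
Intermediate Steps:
A(c) = -7 + 3*c
(A(H)*1)*(9 - 1*6) = ((-7 + 3*(-2))*1)*(9 - 1*6) = ((-7 - 6)*1)*(9 - 6) = -13*1*3 = -13*3 = -39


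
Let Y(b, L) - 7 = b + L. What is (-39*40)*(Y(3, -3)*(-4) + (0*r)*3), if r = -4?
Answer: 43680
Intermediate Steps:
Y(b, L) = 7 + L + b (Y(b, L) = 7 + (b + L) = 7 + (L + b) = 7 + L + b)
(-39*40)*(Y(3, -3)*(-4) + (0*r)*3) = (-39*40)*((7 - 3 + 3)*(-4) + (0*(-4))*3) = -1560*(7*(-4) + 0*3) = -1560*(-28 + 0) = -1560*(-28) = 43680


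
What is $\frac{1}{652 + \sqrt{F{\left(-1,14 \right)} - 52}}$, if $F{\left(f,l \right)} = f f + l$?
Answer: $\frac{652}{425141} - \frac{i \sqrt{37}}{425141} \approx 0.0015336 - 1.4308 \cdot 10^{-5} i$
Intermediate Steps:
$F{\left(f,l \right)} = l + f^{2}$ ($F{\left(f,l \right)} = f^{2} + l = l + f^{2}$)
$\frac{1}{652 + \sqrt{F{\left(-1,14 \right)} - 52}} = \frac{1}{652 + \sqrt{\left(14 + \left(-1\right)^{2}\right) - 52}} = \frac{1}{652 + \sqrt{\left(14 + 1\right) - 52}} = \frac{1}{652 + \sqrt{15 - 52}} = \frac{1}{652 + \sqrt{-37}} = \frac{1}{652 + i \sqrt{37}}$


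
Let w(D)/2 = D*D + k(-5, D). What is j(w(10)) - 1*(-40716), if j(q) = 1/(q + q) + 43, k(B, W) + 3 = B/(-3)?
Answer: 48258659/1184 ≈ 40759.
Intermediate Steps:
k(B, W) = -3 - B/3 (k(B, W) = -3 + B/(-3) = -3 + B*(-⅓) = -3 - B/3)
w(D) = -8/3 + 2*D² (w(D) = 2*(D*D + (-3 - ⅓*(-5))) = 2*(D² + (-3 + 5/3)) = 2*(D² - 4/3) = 2*(-4/3 + D²) = -8/3 + 2*D²)
j(q) = 43 + 1/(2*q) (j(q) = 1/(2*q) + 43 = 43 + 1/(2*q))
j(w(10)) - 1*(-40716) = (43 + 1/(2*(-8/3 + 2*10²))) - 1*(-40716) = (43 + 1/(2*(-8/3 + 2*100))) + 40716 = (43 + 1/(2*(-8/3 + 200))) + 40716 = (43 + 1/(2*(592/3))) + 40716 = (43 + (½)*(3/592)) + 40716 = (43 + 3/1184) + 40716 = 50915/1184 + 40716 = 48258659/1184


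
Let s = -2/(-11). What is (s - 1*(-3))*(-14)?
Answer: -490/11 ≈ -44.545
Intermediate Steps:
s = 2/11 (s = -2*(-1/11) = 2/11 ≈ 0.18182)
(s - 1*(-3))*(-14) = (2/11 - 1*(-3))*(-14) = (2/11 + 3)*(-14) = (35/11)*(-14) = -490/11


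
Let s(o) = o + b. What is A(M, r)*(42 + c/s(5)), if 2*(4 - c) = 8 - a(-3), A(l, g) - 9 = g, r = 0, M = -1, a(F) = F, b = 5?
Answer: 7533/20 ≈ 376.65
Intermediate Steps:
s(o) = 5 + o (s(o) = o + 5 = 5 + o)
A(l, g) = 9 + g
c = -3/2 (c = 4 - (8 - 1*(-3))/2 = 4 - (8 + 3)/2 = 4 - ½*11 = 4 - 11/2 = -3/2 ≈ -1.5000)
A(M, r)*(42 + c/s(5)) = (9 + 0)*(42 - 3/(2*(5 + 5))) = 9*(42 - 3/2/10) = 9*(42 - 3/2*⅒) = 9*(42 - 3/20) = 9*(837/20) = 7533/20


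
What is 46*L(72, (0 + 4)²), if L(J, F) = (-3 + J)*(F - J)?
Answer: -177744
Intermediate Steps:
46*L(72, (0 + 4)²) = 46*(-1*72² - 3*(0 + 4)² + 3*72 + (0 + 4)²*72) = 46*(-1*5184 - 3*4² + 216 + 4²*72) = 46*(-5184 - 3*16 + 216 + 16*72) = 46*(-5184 - 48 + 216 + 1152) = 46*(-3864) = -177744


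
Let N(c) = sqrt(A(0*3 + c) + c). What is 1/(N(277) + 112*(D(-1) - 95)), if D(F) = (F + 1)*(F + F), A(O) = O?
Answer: -5320/56604523 - sqrt(554)/113209046 ≈ -9.4193e-5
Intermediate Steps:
D(F) = 2*F*(1 + F) (D(F) = (1 + F)*(2*F) = 2*F*(1 + F))
N(c) = sqrt(2)*sqrt(c) (N(c) = sqrt((0*3 + c) + c) = sqrt((0 + c) + c) = sqrt(c + c) = sqrt(2*c) = sqrt(2)*sqrt(c))
1/(N(277) + 112*(D(-1) - 95)) = 1/(sqrt(2)*sqrt(277) + 112*(2*(-1)*(1 - 1) - 95)) = 1/(sqrt(554) + 112*(2*(-1)*0 - 95)) = 1/(sqrt(554) + 112*(0 - 95)) = 1/(sqrt(554) + 112*(-95)) = 1/(sqrt(554) - 10640) = 1/(-10640 + sqrt(554))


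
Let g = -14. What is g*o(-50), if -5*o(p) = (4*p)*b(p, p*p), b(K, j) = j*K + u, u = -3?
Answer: 70001680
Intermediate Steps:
b(K, j) = -3 + K*j (b(K, j) = j*K - 3 = K*j - 3 = -3 + K*j)
o(p) = -4*p*(-3 + p³)/5 (o(p) = -4*p*(-3 + p*(p*p))/5 = -4*p*(-3 + p*p²)/5 = -4*p*(-3 + p³)/5)
g*o(-50) = -56*(-50)*(3 - 1*(-50)³)/5 = -56*(-50)*(3 - 1*(-125000))/5 = -56*(-50)*(3 + 125000)/5 = -56*(-50)*125003/5 = -14*(-5000120) = 70001680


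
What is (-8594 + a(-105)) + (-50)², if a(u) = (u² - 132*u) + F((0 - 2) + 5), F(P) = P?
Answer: 18794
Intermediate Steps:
a(u) = 3 + u² - 132*u (a(u) = (u² - 132*u) + ((0 - 2) + 5) = (u² - 132*u) + (-2 + 5) = (u² - 132*u) + 3 = 3 + u² - 132*u)
(-8594 + a(-105)) + (-50)² = (-8594 + (3 + (-105)² - 132*(-105))) + (-50)² = (-8594 + (3 + 11025 + 13860)) + 2500 = (-8594 + 24888) + 2500 = 16294 + 2500 = 18794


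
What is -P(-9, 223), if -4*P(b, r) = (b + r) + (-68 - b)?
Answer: 155/4 ≈ 38.750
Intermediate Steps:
P(b, r) = 17 - r/4 (P(b, r) = -((b + r) + (-68 - b))/4 = -(-68 + r)/4 = 17 - r/4)
-P(-9, 223) = -(17 - ¼*223) = -(17 - 223/4) = -1*(-155/4) = 155/4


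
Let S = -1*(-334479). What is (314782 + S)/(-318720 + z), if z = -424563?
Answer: -649261/743283 ≈ -0.87350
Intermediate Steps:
S = 334479
(314782 + S)/(-318720 + z) = (314782 + 334479)/(-318720 - 424563) = 649261/(-743283) = 649261*(-1/743283) = -649261/743283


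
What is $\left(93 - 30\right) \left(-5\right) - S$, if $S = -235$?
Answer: $-80$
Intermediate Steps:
$\left(93 - 30\right) \left(-5\right) - S = \left(93 - 30\right) \left(-5\right) - -235 = 63 \left(-5\right) + 235 = -315 + 235 = -80$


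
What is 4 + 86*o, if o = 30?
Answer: 2584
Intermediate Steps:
4 + 86*o = 4 + 86*30 = 4 + 2580 = 2584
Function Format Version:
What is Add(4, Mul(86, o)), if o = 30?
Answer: 2584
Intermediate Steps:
Add(4, Mul(86, o)) = Add(4, Mul(86, 30)) = Add(4, 2580) = 2584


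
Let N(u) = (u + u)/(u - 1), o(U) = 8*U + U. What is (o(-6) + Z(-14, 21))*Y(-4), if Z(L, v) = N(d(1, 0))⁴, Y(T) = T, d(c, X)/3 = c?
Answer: -108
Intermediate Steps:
d(c, X) = 3*c
o(U) = 9*U
N(u) = 2*u/(-1 + u) (N(u) = (2*u)/(-1 + u) = 2*u/(-1 + u))
Z(L, v) = 81 (Z(L, v) = (2*(3*1)/(-1 + 3*1))⁴ = (2*3/(-1 + 3))⁴ = (2*3/2)⁴ = (2*3*(½))⁴ = 3⁴ = 81)
(o(-6) + Z(-14, 21))*Y(-4) = (9*(-6) + 81)*(-4) = (-54 + 81)*(-4) = 27*(-4) = -108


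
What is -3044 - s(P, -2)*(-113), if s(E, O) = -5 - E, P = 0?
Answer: -3609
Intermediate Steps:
-3044 - s(P, -2)*(-113) = -3044 - (-5 - 1*0)*(-113) = -3044 - (-5 + 0)*(-113) = -3044 - (-5)*(-113) = -3044 - 1*565 = -3044 - 565 = -3609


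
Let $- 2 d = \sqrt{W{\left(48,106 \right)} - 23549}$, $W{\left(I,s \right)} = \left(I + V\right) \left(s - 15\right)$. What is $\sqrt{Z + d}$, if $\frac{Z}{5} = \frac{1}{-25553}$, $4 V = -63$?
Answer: $\frac{\sqrt{-511060 - 652955809 i \sqrt{82457}}}{51106} \approx 5.9912 - 5.9912 i$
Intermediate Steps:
$V = - \frac{63}{4}$ ($V = \frac{1}{4} \left(-63\right) = - \frac{63}{4} \approx -15.75$)
$W{\left(I,s \right)} = \left(-15 + s\right) \left(- \frac{63}{4} + I\right)$ ($W{\left(I,s \right)} = \left(I - \frac{63}{4}\right) \left(s - 15\right) = \left(- \frac{63}{4} + I\right) \left(-15 + s\right) = \left(-15 + s\right) \left(- \frac{63}{4} + I\right)$)
$Z = - \frac{5}{25553}$ ($Z = \frac{5}{-25553} = 5 \left(- \frac{1}{25553}\right) = - \frac{5}{25553} \approx -0.00019567$)
$d = - \frac{i \sqrt{82457}}{4}$ ($d = - \frac{\sqrt{\left(\frac{945}{4} - 720 - \frac{3339}{2} + 48 \cdot 106\right) - 23549}}{2} = - \frac{\sqrt{\left(\frac{945}{4} - 720 - \frac{3339}{2} + 5088\right) - 23549}}{2} = - \frac{\sqrt{\frac{11739}{4} - 23549}}{2} = - \frac{\sqrt{- \frac{82457}{4}}}{2} = - \frac{\frac{1}{2} i \sqrt{82457}}{2} = - \frac{i \sqrt{82457}}{4} \approx - 71.788 i$)
$\sqrt{Z + d} = \sqrt{- \frac{5}{25553} - \frac{i \sqrt{82457}}{4}}$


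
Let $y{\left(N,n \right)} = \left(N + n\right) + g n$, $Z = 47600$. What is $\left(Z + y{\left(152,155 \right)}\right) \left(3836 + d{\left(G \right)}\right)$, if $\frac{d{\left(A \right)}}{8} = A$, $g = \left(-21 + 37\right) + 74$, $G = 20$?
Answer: $247180572$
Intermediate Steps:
$g = 90$ ($g = 16 + 74 = 90$)
$d{\left(A \right)} = 8 A$
$y{\left(N,n \right)} = N + 91 n$ ($y{\left(N,n \right)} = \left(N + n\right) + 90 n = N + 91 n$)
$\left(Z + y{\left(152,155 \right)}\right) \left(3836 + d{\left(G \right)}\right) = \left(47600 + \left(152 + 91 \cdot 155\right)\right) \left(3836 + 8 \cdot 20\right) = \left(47600 + \left(152 + 14105\right)\right) \left(3836 + 160\right) = \left(47600 + 14257\right) 3996 = 61857 \cdot 3996 = 247180572$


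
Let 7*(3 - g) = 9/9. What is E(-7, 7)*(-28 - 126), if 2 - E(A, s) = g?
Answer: 132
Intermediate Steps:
g = 20/7 (g = 3 - 9/(7*9) = 3 - ⅐*1 = 3 - ⅐ = 20/7 ≈ 2.8571)
E(A, s) = -6/7 (E(A, s) = 2 - 1*20/7 = 2 - 20/7 = -6/7)
E(-7, 7)*(-28 - 126) = -6*(-28 - 126)/7 = -6/7*(-154) = 132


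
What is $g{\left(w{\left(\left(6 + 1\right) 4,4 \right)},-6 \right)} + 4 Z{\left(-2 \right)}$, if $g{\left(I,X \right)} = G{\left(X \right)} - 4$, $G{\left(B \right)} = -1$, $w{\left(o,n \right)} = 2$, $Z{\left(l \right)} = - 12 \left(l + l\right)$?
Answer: $187$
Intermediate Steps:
$Z{\left(l \right)} = - 24 l$ ($Z{\left(l \right)} = - 12 \cdot 2 l = - 24 l$)
$g{\left(I,X \right)} = -5$ ($g{\left(I,X \right)} = -1 - 4 = -5$)
$g{\left(w{\left(\left(6 + 1\right) 4,4 \right)},-6 \right)} + 4 Z{\left(-2 \right)} = -5 + 4 \left(\left(-24\right) \left(-2\right)\right) = -5 + 4 \cdot 48 = -5 + 192 = 187$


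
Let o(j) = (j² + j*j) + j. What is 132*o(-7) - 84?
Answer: 11928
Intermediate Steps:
o(j) = j + 2*j² (o(j) = (j² + j²) + j = 2*j² + j = j + 2*j²)
132*o(-7) - 84 = 132*(-7*(1 + 2*(-7))) - 84 = 132*(-7*(1 - 14)) - 84 = 132*(-7*(-13)) - 84 = 132*91 - 84 = 12012 - 84 = 11928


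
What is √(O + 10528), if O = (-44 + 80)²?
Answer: 4*√739 ≈ 108.74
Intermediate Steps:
O = 1296 (O = 36² = 1296)
√(O + 10528) = √(1296 + 10528) = √11824 = 4*√739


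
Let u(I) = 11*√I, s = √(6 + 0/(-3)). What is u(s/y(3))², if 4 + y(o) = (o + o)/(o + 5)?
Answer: -484*√6/13 ≈ -91.196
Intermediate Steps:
y(o) = -4 + 2*o/(5 + o) (y(o) = -4 + (o + o)/(o + 5) = -4 + (2*o)/(5 + o) = -4 + 2*o/(5 + o))
s = √6 (s = √(6 + 0*(-⅓)) = √(6 + 0) = √6 ≈ 2.4495)
u(s/y(3))² = (11*√(√6/((2*(-10 - 1*3)/(5 + 3)))))² = (11*√(√6/((2*(-10 - 3)/8))))² = (11*√(√6/((2*(⅛)*(-13)))))² = (11*√(√6/(-13/4)))² = (11*√(√6*(-4/13)))² = (11*√(-4*√6/13))² = (11*(2*I*√13*13^(¾)*78^(¼)/169))² = (22*I*6^(¼)*√13/13)² = -484*√6/13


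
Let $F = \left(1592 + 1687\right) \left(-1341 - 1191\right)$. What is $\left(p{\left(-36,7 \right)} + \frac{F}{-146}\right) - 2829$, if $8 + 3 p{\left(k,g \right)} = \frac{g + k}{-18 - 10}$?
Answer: $\frac{110446771}{2044} \approx 54035.0$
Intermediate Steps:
$F = -8302428$ ($F = 3279 \left(-2532\right) = -8302428$)
$p{\left(k,g \right)} = - \frac{8}{3} - \frac{g}{84} - \frac{k}{84}$ ($p{\left(k,g \right)} = - \frac{8}{3} + \frac{\left(g + k\right) \frac{1}{-18 - 10}}{3} = - \frac{8}{3} + \frac{\left(g + k\right) \frac{1}{-28}}{3} = - \frac{8}{3} + \frac{\left(g + k\right) \left(- \frac{1}{28}\right)}{3} = - \frac{8}{3} + \frac{- \frac{g}{28} - \frac{k}{28}}{3} = - \frac{8}{3} - \left(\frac{g}{84} + \frac{k}{84}\right) = - \frac{8}{3} - \frac{g}{84} - \frac{k}{84}$)
$\left(p{\left(-36,7 \right)} + \frac{F}{-146}\right) - 2829 = \left(\left(- \frac{8}{3} - \frac{1}{12} - - \frac{3}{7}\right) - \frac{8302428}{-146}\right) - 2829 = \left(\left(- \frac{8}{3} - \frac{1}{12} + \frac{3}{7}\right) - - \frac{4151214}{73}\right) - 2829 = \left(- \frac{65}{28} + \frac{4151214}{73}\right) - 2829 = \frac{116229247}{2044} - 2829 = \frac{110446771}{2044}$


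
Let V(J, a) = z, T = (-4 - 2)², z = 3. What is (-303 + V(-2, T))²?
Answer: 90000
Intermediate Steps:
T = 36 (T = (-6)² = 36)
V(J, a) = 3
(-303 + V(-2, T))² = (-303 + 3)² = (-300)² = 90000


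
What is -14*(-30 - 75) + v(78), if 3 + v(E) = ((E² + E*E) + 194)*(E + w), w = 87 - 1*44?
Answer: 1497269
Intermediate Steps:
w = 43 (w = 87 - 44 = 43)
v(E) = -3 + (43 + E)*(194 + 2*E²) (v(E) = -3 + ((E² + E*E) + 194)*(E + 43) = -3 + ((E² + E²) + 194)*(43 + E) = -3 + (2*E² + 194)*(43 + E) = -3 + (194 + 2*E²)*(43 + E) = -3 + (43 + E)*(194 + 2*E²))
-14*(-30 - 75) + v(78) = -14*(-30 - 75) + (8339 + 2*78³ + 86*78² + 194*78) = -14*(-105) + (8339 + 2*474552 + 86*6084 + 15132) = 1470 + (8339 + 949104 + 523224 + 15132) = 1470 + 1495799 = 1497269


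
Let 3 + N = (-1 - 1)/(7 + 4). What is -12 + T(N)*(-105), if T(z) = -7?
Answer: 723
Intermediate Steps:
N = -35/11 (N = -3 + (-1 - 1)/(7 + 4) = -3 - 2/11 = -35/11 ≈ -3.1818)
-12 + T(N)*(-105) = -12 - 7*(-105) = -12 + 735 = 723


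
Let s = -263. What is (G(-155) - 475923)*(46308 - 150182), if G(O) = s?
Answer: 49463344564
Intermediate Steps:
G(O) = -263
(G(-155) - 475923)*(46308 - 150182) = (-263 - 475923)*(46308 - 150182) = -476186*(-103874) = 49463344564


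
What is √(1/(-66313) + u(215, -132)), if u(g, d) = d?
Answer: I*√580458710221/66313 ≈ 11.489*I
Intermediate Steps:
√(1/(-66313) + u(215, -132)) = √(1/(-66313) - 132) = √(-1/66313 - 132) = √(-8753317/66313) = I*√580458710221/66313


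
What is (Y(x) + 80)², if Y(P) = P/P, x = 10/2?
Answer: 6561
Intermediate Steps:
x = 5 (x = 10*(½) = 5)
Y(P) = 1
(Y(x) + 80)² = (1 + 80)² = 81² = 6561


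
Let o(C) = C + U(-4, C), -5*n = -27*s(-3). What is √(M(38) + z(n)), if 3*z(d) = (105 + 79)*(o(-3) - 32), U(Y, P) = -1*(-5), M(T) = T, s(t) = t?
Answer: I*√1802 ≈ 42.45*I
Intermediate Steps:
n = -81/5 (n = -(-27)*(-3)/5 = -⅕*81 = -81/5 ≈ -16.200)
U(Y, P) = 5
o(C) = 5 + C (o(C) = C + 5 = 5 + C)
z(d) = -1840 (z(d) = ((105 + 79)*((5 - 3) - 32))/3 = (184*(2 - 32))/3 = (184*(-30))/3 = (⅓)*(-5520) = -1840)
√(M(38) + z(n)) = √(38 - 1840) = √(-1802) = I*√1802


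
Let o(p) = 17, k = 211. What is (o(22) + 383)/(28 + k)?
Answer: 400/239 ≈ 1.6736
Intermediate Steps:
(o(22) + 383)/(28 + k) = (17 + 383)/(28 + 211) = 400/239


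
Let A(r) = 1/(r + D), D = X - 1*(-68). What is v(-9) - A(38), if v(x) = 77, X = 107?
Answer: 16400/213 ≈ 76.995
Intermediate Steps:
D = 175 (D = 107 - 1*(-68) = 107 + 68 = 175)
A(r) = 1/(175 + r) (A(r) = 1/(r + 175) = 1/(175 + r))
v(-9) - A(38) = 77 - 1/(175 + 38) = 77 - 1/213 = 16400/213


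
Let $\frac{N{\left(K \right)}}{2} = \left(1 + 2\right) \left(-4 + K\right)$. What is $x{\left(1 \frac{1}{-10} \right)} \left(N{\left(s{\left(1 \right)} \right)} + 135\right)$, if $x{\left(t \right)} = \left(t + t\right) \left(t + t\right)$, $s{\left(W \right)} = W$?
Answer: $\frac{117}{25} \approx 4.68$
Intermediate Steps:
$x{\left(t \right)} = 4 t^{2}$ ($x{\left(t \right)} = 2 t 2 t = 4 t^{2}$)
$N{\left(K \right)} = -24 + 6 K$ ($N{\left(K \right)} = 2 \left(1 + 2\right) \left(-4 + K\right) = 2 \cdot 3 \left(-4 + K\right) = 2 \left(-12 + 3 K\right) = -24 + 6 K$)
$x{\left(1 \frac{1}{-10} \right)} \left(N{\left(s{\left(1 \right)} \right)} + 135\right) = 4 \left(1 \frac{1}{-10}\right)^{2} \left(\left(-24 + 6 \cdot 1\right) + 135\right) = 4 \left(1 \left(- \frac{1}{10}\right)\right)^{2} \left(\left(-24 + 6\right) + 135\right) = 4 \left(- \frac{1}{10}\right)^{2} \left(-18 + 135\right) = 4 \cdot \frac{1}{100} \cdot 117 = \frac{1}{25} \cdot 117 = \frac{117}{25}$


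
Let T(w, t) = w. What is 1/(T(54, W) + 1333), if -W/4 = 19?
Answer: 1/1387 ≈ 0.00072098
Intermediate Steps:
W = -76 (W = -4*19 = -76)
1/(T(54, W) + 1333) = 1/(54 + 1333) = 1/1387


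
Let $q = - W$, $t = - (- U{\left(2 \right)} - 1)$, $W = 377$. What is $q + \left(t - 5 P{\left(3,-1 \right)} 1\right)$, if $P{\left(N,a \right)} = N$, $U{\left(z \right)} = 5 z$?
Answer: $-381$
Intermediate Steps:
$t = 11$ ($t = - (- 5 \cdot 2 - 1) = - (\left(-1\right) 10 - 1) = - (-10 - 1) = \left(-1\right) \left(-11\right) = 11$)
$q = -377$ ($q = \left(-1\right) 377 = -377$)
$q + \left(t - 5 P{\left(3,-1 \right)} 1\right) = -377 + \left(11 - 5 \cdot 3 \cdot 1\right) = -377 + \left(11 - 15\right) = -377 - 4 = -381$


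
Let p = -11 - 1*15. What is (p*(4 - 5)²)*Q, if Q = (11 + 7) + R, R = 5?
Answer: -598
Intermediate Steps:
p = -26 (p = -11 - 15 = -26)
Q = 23 (Q = (11 + 7) + 5 = 18 + 5 = 23)
(p*(4 - 5)²)*Q = -26*(4 - 5)²*23 = -26*(-1)²*23 = -26*1*23 = -26*23 = -598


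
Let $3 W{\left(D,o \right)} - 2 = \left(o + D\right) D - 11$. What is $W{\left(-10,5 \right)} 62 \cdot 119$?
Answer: $\frac{302498}{3} \approx 1.0083 \cdot 10^{5}$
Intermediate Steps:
$W{\left(D,o \right)} = -3 + \frac{D \left(D + o\right)}{3}$ ($W{\left(D,o \right)} = \frac{2}{3} + \frac{\left(o + D\right) D - 11}{3} = \frac{2}{3} + \frac{\left(D + o\right) D - 11}{3} = \frac{2}{3} + \frac{D \left(D + o\right) - 11}{3} = \frac{2}{3} + \frac{-11 + D \left(D + o\right)}{3} = \frac{2}{3} + \left(- \frac{11}{3} + \frac{D \left(D + o\right)}{3}\right) = -3 + \frac{D \left(D + o\right)}{3}$)
$W{\left(-10,5 \right)} 62 \cdot 119 = \left(-3 + \frac{\left(-10\right)^{2}}{3} + \frac{1}{3} \left(-10\right) 5\right) 62 \cdot 119 = \left(-3 + \frac{1}{3} \cdot 100 - \frac{50}{3}\right) 62 \cdot 119 = \left(-3 + \frac{100}{3} - \frac{50}{3}\right) 62 \cdot 119 = \frac{41}{3} \cdot 62 \cdot 119 = \frac{2542}{3} \cdot 119 = \frac{302498}{3}$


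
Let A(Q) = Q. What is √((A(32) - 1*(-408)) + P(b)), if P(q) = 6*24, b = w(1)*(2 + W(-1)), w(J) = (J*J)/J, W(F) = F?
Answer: 2*√146 ≈ 24.166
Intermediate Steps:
w(J) = J (w(J) = J²/J = J)
b = 1 (b = 1*(2 - 1) = 1*1 = 1)
P(q) = 144
√((A(32) - 1*(-408)) + P(b)) = √((32 - 1*(-408)) + 144) = √((32 + 408) + 144) = √(440 + 144) = √584 = 2*√146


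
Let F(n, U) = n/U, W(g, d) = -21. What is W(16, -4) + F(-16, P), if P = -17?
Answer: -341/17 ≈ -20.059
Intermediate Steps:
W(16, -4) + F(-16, P) = -21 - 16/(-17) = -21 - 16*(-1/17) = -21 + 16/17 = -341/17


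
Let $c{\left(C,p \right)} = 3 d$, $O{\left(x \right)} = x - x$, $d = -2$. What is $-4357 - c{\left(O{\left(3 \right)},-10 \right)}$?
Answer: $-4351$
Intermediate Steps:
$O{\left(x \right)} = 0$
$c{\left(C,p \right)} = -6$ ($c{\left(C,p \right)} = 3 \left(-2\right) = -6$)
$-4357 - c{\left(O{\left(3 \right)},-10 \right)} = -4357 - -6 = -4357 + 6 = -4351$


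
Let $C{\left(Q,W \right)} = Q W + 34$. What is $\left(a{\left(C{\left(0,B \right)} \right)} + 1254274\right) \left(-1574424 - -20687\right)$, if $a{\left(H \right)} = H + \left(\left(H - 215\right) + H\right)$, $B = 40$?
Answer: $-1948636349657$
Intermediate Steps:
$C{\left(Q,W \right)} = 34 + Q W$
$a{\left(H \right)} = -215 + 3 H$ ($a{\left(H \right)} = H + \left(\left(-215 + H\right) + H\right) = H + \left(-215 + 2 H\right) = -215 + 3 H$)
$\left(a{\left(C{\left(0,B \right)} \right)} + 1254274\right) \left(-1574424 - -20687\right) = \left(\left(-215 + 3 \left(34 + 0 \cdot 40\right)\right) + 1254274\right) \left(-1574424 - -20687\right) = \left(\left(-215 + 3 \left(34 + 0\right)\right) + 1254274\right) \left(-1574424 + 20687\right) = \left(\left(-215 + 3 \cdot 34\right) + 1254274\right) \left(-1553737\right) = \left(\left(-215 + 102\right) + 1254274\right) \left(-1553737\right) = \left(-113 + 1254274\right) \left(-1553737\right) = 1254161 \left(-1553737\right) = -1948636349657$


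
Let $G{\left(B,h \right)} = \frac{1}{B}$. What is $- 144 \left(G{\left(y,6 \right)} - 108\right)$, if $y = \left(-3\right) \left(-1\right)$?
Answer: $15504$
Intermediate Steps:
$y = 3$
$- 144 \left(G{\left(y,6 \right)} - 108\right) = - 144 \left(\frac{1}{3} - 108\right) = \left(-144\right) \left(- \frac{323}{3}\right) = 15504$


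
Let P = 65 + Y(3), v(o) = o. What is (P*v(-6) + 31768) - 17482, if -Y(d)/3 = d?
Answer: 13950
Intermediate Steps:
Y(d) = -3*d
P = 56 (P = 65 - 3*3 = 65 - 9 = 56)
(P*v(-6) + 31768) - 17482 = (56*(-6) + 31768) - 17482 = (-336 + 31768) - 17482 = 31432 - 17482 = 13950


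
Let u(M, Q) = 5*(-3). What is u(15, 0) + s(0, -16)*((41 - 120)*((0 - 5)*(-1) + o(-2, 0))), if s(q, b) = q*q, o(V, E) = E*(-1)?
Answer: -15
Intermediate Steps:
u(M, Q) = -15
o(V, E) = -E
s(q, b) = q**2
u(15, 0) + s(0, -16)*((41 - 120)*((0 - 5)*(-1) + o(-2, 0))) = -15 + 0**2*((41 - 120)*((0 - 5)*(-1) - 1*0)) = -15 + 0*(-79*(-5*(-1) + 0)) = -15 + 0*(-79*(5 + 0)) = -15 + 0*(-79*5) = -15 + 0*(-395) = -15 + 0 = -15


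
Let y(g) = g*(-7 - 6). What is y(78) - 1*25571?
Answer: -26585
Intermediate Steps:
y(g) = -13*g (y(g) = g*(-13) = -13*g)
y(78) - 1*25571 = -13*78 - 1*25571 = -1014 - 25571 = -26585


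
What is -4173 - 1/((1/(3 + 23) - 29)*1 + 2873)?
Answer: -308572511/73945 ≈ -4173.0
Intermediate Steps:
-4173 - 1/((1/(3 + 23) - 29)*1 + 2873) = -4173 - 1/((1/26 - 29)*1 + 2873) = -4173 - 1/(-753/26*1 + 2873) = -4173 - 1/(-753/26 + 2873) = -4173 - 1/73945/26 = -4173 - 1*26/73945 = -4173 - 26/73945 = -308572511/73945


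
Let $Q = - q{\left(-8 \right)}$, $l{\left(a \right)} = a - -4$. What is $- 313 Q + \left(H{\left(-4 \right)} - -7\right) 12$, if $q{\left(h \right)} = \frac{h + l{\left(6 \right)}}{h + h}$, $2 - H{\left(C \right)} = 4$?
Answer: $\frac{167}{8} \approx 20.875$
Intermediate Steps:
$H{\left(C \right)} = -2$ ($H{\left(C \right)} = 2 - 4 = -2$)
$l{\left(a \right)} = 4 + a$ ($l{\left(a \right)} = a + 4 = 4 + a$)
$q{\left(h \right)} = \frac{10 + h}{2 h}$ ($q{\left(h \right)} = \frac{h + \left(4 + 6\right)}{h + h} = \frac{h + 10}{2 h} = \left(10 + h\right) \frac{1}{2 h} = \frac{10 + h}{2 h}$)
$Q = \frac{1}{8}$ ($Q = - \frac{10 - 8}{2 \left(-8\right)} = - \frac{\left(-1\right) 2}{2 \cdot 8} = \left(-1\right) \left(- \frac{1}{8}\right) = \frac{1}{8} \approx 0.125$)
$- 313 Q + \left(H{\left(-4 \right)} - -7\right) 12 = \left(-313\right) \frac{1}{8} + \left(-2 - -7\right) 12 = - \frac{313}{8} + \left(-2 + 7\right) 12 = - \frac{313}{8} + 5 \cdot 12 = - \frac{313}{8} + 60 = \frac{167}{8}$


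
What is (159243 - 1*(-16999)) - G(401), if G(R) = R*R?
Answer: 15441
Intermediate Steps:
G(R) = R²
(159243 - 1*(-16999)) - G(401) = (159243 - 1*(-16999)) - 1*401² = (159243 + 16999) - 1*160801 = 176242 - 160801 = 15441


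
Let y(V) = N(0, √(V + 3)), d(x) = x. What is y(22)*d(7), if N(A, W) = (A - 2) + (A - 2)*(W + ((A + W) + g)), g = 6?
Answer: -238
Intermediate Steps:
N(A, W) = -2 + A + (-2 + A)*(6 + A + 2*W) (N(A, W) = (A - 2) + (A - 2)*(W + ((A + W) + 6)) = (-2 + A) + (-2 + A)*(W + (6 + A + W)) = (-2 + A) + (-2 + A)*(6 + A + 2*W) = -2 + A + (-2 + A)*(6 + A + 2*W))
y(V) = -14 - 4*√(3 + V) (y(V) = -14 + 0² - 4*√(V + 3) + 5*0 + 2*0*√(V + 3) = -14 + 0 - 4*√(3 + V) + 0 + 2*0*√(3 + V) = -14 + 0 - 4*√(3 + V) + 0 + 0 = -14 - 4*√(3 + V))
y(22)*d(7) = (-14 - 4*√(3 + 22))*7 = (-14 - 4*√25)*7 = (-14 - 4*5)*7 = (-14 - 20)*7 = -34*7 = -238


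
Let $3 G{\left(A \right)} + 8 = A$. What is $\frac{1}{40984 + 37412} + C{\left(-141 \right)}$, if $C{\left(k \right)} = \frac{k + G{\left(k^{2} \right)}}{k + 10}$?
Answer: $- \frac{169422423}{3423292} \approx -49.491$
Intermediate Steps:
$G{\left(A \right)} = - \frac{8}{3} + \frac{A}{3}$
$C{\left(k \right)} = \frac{- \frac{8}{3} + k + \frac{k^{2}}{3}}{10 + k}$ ($C{\left(k \right)} = \frac{k + \left(- \frac{8}{3} + \frac{k^{2}}{3}\right)}{k + 10} = \frac{- \frac{8}{3} + k + \frac{k^{2}}{3}}{10 + k}$)
$\frac{1}{40984 + 37412} + C{\left(-141 \right)} = \frac{1}{40984 + 37412} + \frac{-8 + \left(-141\right)^{2} + 3 \left(-141\right)}{3 \left(10 - 141\right)} = \frac{1}{78396} + \frac{-8 + 19881 - 423}{3 \left(-131\right)} = \frac{1}{78396} + \frac{1}{3} \left(- \frac{1}{131}\right) 19450 = \frac{1}{78396} - \frac{19450}{393} = - \frac{169422423}{3423292}$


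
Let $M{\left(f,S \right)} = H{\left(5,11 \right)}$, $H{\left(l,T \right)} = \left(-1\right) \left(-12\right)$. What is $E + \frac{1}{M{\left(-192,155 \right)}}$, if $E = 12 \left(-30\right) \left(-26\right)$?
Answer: $\frac{112321}{12} \approx 9360.1$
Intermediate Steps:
$E = 9360$ ($E = \left(-360\right) \left(-26\right) = 9360$)
$H{\left(l,T \right)} = 12$
$M{\left(f,S \right)} = 12$
$E + \frac{1}{M{\left(-192,155 \right)}} = 9360 + \frac{1}{12} = \frac{112321}{12}$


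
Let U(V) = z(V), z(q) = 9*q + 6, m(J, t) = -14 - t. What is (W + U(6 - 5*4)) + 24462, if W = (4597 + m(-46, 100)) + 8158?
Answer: 36983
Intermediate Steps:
z(q) = 6 + 9*q
U(V) = 6 + 9*V
W = 12641 (W = (4597 + (-14 - 1*100)) + 8158 = (4597 + (-14 - 100)) + 8158 = (4597 - 114) + 8158 = 4483 + 8158 = 12641)
(W + U(6 - 5*4)) + 24462 = (12641 + (6 + 9*(6 - 5*4))) + 24462 = (12641 + (6 + 9*(6 - 20))) + 24462 = (12641 + (6 + 9*(-14))) + 24462 = (12641 + (6 - 126)) + 24462 = (12641 - 120) + 24462 = 12521 + 24462 = 36983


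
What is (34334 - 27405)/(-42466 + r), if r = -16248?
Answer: -6929/58714 ≈ -0.11801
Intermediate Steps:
(34334 - 27405)/(-42466 + r) = (34334 - 27405)/(-42466 - 16248) = 6929/(-58714) = 6929*(-1/58714) = -6929/58714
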